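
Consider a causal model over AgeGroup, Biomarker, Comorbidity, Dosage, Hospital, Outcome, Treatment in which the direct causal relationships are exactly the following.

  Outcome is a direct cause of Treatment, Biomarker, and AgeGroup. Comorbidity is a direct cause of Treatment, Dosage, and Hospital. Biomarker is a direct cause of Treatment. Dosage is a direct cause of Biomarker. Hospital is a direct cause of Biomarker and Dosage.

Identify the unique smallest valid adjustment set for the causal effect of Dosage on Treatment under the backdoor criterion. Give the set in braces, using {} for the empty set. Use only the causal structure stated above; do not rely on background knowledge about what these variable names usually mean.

{Comorbidity, Hospital}

Variables eligible for adjustment (non-descendants of Dosage, excluding Dosage and Treatment): {AgeGroup, Comorbidity, Hospital, Outcome}.
Backdoor paths from Dosage to Treatment:
  P1: Dosage <- Comorbidity -> Hospital -> Biomarker <- Outcome -> Treatment
  P2: Dosage <- Comorbidity -> Hospital -> Biomarker -> Treatment
  P3: Dosage <- Comorbidity -> Treatment
  P4: Dosage <- Hospital <- Comorbidity -> Treatment
  P5: Dosage <- Hospital -> Biomarker <- Outcome -> Treatment
  P6: Dosage <- Hospital -> Biomarker -> Treatment
The empty set is not sufficient: P2 (Dosage <- Comorbidity -> Hospital -> Biomarker -> Treatment) has no collider blocking it and no conditioned non-collider, so it is open.
Try {Comorbidity, Hospital}:
  P1: blocked at fork node Comorbidity ∈ conditioning set.
  P2: blocked at fork node Comorbidity ∈ conditioning set.
  P3: blocked at fork node Comorbidity ∈ conditioning set.
  P4: blocked at chain node Hospital ∈ conditioning set.
  P5: blocked at fork node Hospital ∈ conditioning set.
  P6: blocked at fork node Hospital ∈ conditioning set.
{Comorbidity, Hospital} contains no descendant of Dosage and blocks every backdoor path.
Every element of {Comorbidity, Hospital} is needed (dropping Comorbidity leaves P3 open; dropping Hospital leaves P6 open), so no proper subset is valid.
Among all size-2 subsets of the eligible variables, only {Comorbidity, Hospital} blocks every backdoor path, so it is the unique smallest valid adjustment set.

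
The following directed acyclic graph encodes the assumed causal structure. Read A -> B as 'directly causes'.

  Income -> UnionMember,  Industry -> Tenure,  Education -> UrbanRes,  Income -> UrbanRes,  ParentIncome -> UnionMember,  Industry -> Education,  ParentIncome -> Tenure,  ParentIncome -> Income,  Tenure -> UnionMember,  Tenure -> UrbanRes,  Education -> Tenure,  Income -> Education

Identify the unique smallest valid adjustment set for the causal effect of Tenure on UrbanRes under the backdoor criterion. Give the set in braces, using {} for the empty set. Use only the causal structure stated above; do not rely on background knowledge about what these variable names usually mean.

{Education, Income}

Variables eligible for adjustment (non-descendants of Tenure, excluding Tenure and UrbanRes): {Education, Income, Industry, ParentIncome}.
Backdoor paths from Tenure to UrbanRes:
  P1: Tenure <- ParentIncome -> Income -> Education -> UrbanRes
  P2: Tenure <- ParentIncome -> Income -> UrbanRes
  P3: Tenure <- ParentIncome -> UnionMember <- Income -> Education -> UrbanRes
  P4: Tenure <- ParentIncome -> UnionMember <- Income -> UrbanRes
  P5: Tenure <- Industry -> Education <- Income -> UrbanRes
  P6: Tenure <- Industry -> Education -> UrbanRes
  P7: Tenure <- Education <- Income -> UrbanRes
  P8: Tenure <- Education -> UrbanRes
The empty set is not sufficient: P1 (Tenure <- ParentIncome -> Income -> Education -> UrbanRes) has no collider blocking it and no conditioned non-collider, so it is open.
Try {Education, Income}:
  P1: blocked at chain node Income ∈ conditioning set.
  P2: blocked at chain node Income ∈ conditioning set.
  P3: blocked at collider UnionMember (neither it nor any descendant is in the conditioning set).
  P4: blocked at collider UnionMember (neither it nor any descendant is in the conditioning set).
  P5: blocked at fork node Income ∈ conditioning set.
  P6: blocked at chain node Education ∈ conditioning set.
  P7: blocked at chain node Education ∈ conditioning set.
  P8: blocked at fork node Education ∈ conditioning set.
{Education, Income} contains no descendant of Tenure and blocks every backdoor path.
Every element of {Education, Income} is needed (dropping Education leaves P6 open; dropping Income leaves P2 open), so no proper subset is valid.
Among all size-2 subsets of the eligible variables, only {Education, Income} blocks every backdoor path, so it is the unique smallest valid adjustment set.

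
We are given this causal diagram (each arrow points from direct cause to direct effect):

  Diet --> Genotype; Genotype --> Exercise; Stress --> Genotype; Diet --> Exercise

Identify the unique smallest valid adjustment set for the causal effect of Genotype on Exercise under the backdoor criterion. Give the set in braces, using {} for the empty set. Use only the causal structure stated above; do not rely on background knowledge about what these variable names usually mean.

{Diet}

Variables eligible for adjustment (non-descendants of Genotype, excluding Genotype and Exercise): {Diet, Stress}.
Backdoor paths from Genotype to Exercise:
  P1: Genotype <- Diet -> Exercise
The empty set is not sufficient: P1 (Genotype <- Diet -> Exercise) has no collider blocking it and no conditioned non-collider, so it is open.
Try {Diet}:
  P1: blocked at fork node Diet ∈ conditioning set.
{Diet} contains no descendant of Genotype and blocks every backdoor path.
No other singleton works — e.g. {Stress} leaves P1 open — so {Diet} is the unique smallest valid adjustment set.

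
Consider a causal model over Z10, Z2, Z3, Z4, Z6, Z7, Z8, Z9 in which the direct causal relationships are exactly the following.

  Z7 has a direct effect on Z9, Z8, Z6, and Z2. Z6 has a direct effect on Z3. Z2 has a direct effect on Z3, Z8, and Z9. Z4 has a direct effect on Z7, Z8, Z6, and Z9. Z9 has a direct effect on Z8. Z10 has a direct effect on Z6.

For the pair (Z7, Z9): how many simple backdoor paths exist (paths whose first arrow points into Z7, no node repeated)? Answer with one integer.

5

A backdoor path from Z7 to Z9 is any simple undirected path whose first edge points into Z7 (i.e. leaves Z7 via a parent).
Parents of Z7: {Z4}.
Enumerating:
  P1: Z7 <- Z4 -> Z6 -> Z3 <- Z2 -> Z9
  P2: Z7 <- Z4 -> Z6 -> Z3 <- Z2 -> Z8 <- Z9
  P3: Z7 <- Z4 -> Z9
  P4: Z7 <- Z4 -> Z8 <- Z2 -> Z9
  P5: Z7 <- Z4 -> Z8 <- Z9
That exhausts the simple backdoor paths. Count: 5.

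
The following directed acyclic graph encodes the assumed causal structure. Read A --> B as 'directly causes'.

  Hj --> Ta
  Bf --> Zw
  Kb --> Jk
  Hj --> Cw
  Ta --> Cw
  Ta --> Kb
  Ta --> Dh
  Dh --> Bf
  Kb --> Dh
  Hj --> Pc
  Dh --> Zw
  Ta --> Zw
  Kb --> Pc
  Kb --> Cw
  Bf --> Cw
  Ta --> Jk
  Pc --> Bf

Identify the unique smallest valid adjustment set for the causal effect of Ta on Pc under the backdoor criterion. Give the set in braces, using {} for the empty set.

{Hj}

Variables eligible for adjustment (non-descendants of Ta, excluding Ta and Pc): {Hj}.
Backdoor paths from Ta to Pc:
  P1: Ta <- Hj -> Pc
  P2: Ta <- Hj -> Cw <- Kb -> Dh -> Bf <- Pc
  P3: Ta <- Hj -> Cw <- Kb -> Dh -> Zw <- Bf <- Pc
  P4: Ta <- Hj -> Cw <- Kb -> Pc
  P5: Ta <- Hj -> Cw <- Bf <- Dh <- Kb -> Pc
  P6: Ta <- Hj -> Cw <- Bf <- Pc
  P7: Ta <- Hj -> Cw <- Bf -> Zw <- Dh <- Kb -> Pc
The empty set is not sufficient: P1 (Ta <- Hj -> Pc) has no collider blocking it and no conditioned non-collider, so it is open.
Try {Hj}:
  P1: blocked at fork node Hj ∈ conditioning set.
  P2: blocked at fork node Hj ∈ conditioning set.
  P3: blocked at fork node Hj ∈ conditioning set.
  P4: blocked at fork node Hj ∈ conditioning set.
  P5: blocked at fork node Hj ∈ conditioning set.
  P6: blocked at fork node Hj ∈ conditioning set.
  P7: blocked at fork node Hj ∈ conditioning set.
{Hj} contains no descendant of Ta and blocks every backdoor path.
{Hj} is the unique smallest valid adjustment set.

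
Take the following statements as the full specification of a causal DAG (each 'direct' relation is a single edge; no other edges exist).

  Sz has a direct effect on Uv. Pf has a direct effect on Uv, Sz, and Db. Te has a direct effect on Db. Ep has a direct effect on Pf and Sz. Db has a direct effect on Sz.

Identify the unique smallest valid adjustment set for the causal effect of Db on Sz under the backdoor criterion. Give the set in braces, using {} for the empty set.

Variables eligible for adjustment (non-descendants of Db, excluding Db and Sz): {Ep, Pf, Te}.
Backdoor paths from Db to Sz:
  P1: Db <- Pf <- Ep -> Sz
  P2: Db <- Pf -> Sz
  P3: Db <- Pf -> Uv <- Sz
The empty set is not sufficient: P1 (Db <- Pf <- Ep -> Sz) has no collider blocking it and no conditioned non-collider, so it is open.
Try {Pf}:
  P1: blocked at chain node Pf ∈ conditioning set.
  P2: blocked at fork node Pf ∈ conditioning set.
  P3: blocked at fork node Pf ∈ conditioning set.
{Pf} contains no descendant of Db and blocks every backdoor path.
No other singleton works — e.g. {Te} leaves P1 open — so {Pf} is the unique smallest valid adjustment set.

{Pf}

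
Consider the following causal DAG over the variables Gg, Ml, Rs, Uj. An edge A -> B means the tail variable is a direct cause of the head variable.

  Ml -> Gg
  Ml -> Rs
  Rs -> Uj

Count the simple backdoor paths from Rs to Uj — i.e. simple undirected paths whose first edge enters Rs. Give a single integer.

A backdoor path from Rs to Uj is any simple undirected path whose first edge points into Rs (i.e. leaves Rs via a parent).
Parents of Rs: {Ml}.
No simple path from any parent of Rs reaches Uj without revisiting Rs, so there are no backdoor paths.

0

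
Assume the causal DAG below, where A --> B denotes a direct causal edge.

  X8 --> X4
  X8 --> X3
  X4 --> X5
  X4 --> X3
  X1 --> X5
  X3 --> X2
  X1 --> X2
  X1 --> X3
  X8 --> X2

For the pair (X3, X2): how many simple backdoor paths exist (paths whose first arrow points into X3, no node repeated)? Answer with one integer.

6

A backdoor path from X3 to X2 is any simple undirected path whose first edge points into X3 (i.e. leaves X3 via a parent).
Parents of X3: {X1, X4, X8}.
Enumerating:
  P1: X3 <- X8 -> X4 -> X5 <- X1 -> X2
  P2: X3 <- X8 -> X2
  P3: X3 <- X1 -> X5 <- X4 <- X8 -> X2
  P4: X3 <- X1 -> X2
  P5: X3 <- X4 <- X8 -> X2
  P6: X3 <- X4 -> X5 <- X1 -> X2
That exhausts the simple backdoor paths. Count: 6.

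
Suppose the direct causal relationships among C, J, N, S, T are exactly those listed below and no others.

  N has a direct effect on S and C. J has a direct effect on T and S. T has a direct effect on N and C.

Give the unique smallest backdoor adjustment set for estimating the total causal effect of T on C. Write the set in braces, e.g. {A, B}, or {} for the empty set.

{}

Variables eligible for adjustment (non-descendants of T, excluding T and C): {J}.
Backdoor paths from T to C:
  P1: T <- J -> S <- N -> C
Each backdoor path contains an unconditioned collider, so every path is already blocked with the empty conditioning set:
  P1: blocked at collider S (neither it nor any descendant is in the conditioning set).
The empty set is therefore the unique smallest valid set.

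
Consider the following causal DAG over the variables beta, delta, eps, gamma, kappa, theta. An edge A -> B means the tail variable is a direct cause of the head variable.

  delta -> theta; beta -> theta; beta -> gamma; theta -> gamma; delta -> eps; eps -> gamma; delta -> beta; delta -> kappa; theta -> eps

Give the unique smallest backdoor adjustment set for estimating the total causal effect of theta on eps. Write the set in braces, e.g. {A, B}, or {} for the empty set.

Variables eligible for adjustment (non-descendants of theta, excluding theta and eps): {beta, delta, kappa}.
Backdoor paths from theta to eps:
  P1: theta <- delta -> beta -> gamma <- eps
  P2: theta <- delta -> eps
  P3: theta <- beta <- delta -> eps
  P4: theta <- beta -> gamma <- eps
The empty set is not sufficient: P2 (theta <- delta -> eps) has no collider blocking it and no conditioned non-collider, so it is open.
Try {delta}:
  P1: blocked at fork node delta ∈ conditioning set.
  P2: blocked at fork node delta ∈ conditioning set.
  P3: blocked at fork node delta ∈ conditioning set.
  P4: blocked at collider gamma (neither it nor any descendant is in the conditioning set).
{delta} contains no descendant of theta and blocks every backdoor path.
No other singleton works — e.g. {beta} leaves P2 open — so {delta} is the unique smallest valid adjustment set.

{delta}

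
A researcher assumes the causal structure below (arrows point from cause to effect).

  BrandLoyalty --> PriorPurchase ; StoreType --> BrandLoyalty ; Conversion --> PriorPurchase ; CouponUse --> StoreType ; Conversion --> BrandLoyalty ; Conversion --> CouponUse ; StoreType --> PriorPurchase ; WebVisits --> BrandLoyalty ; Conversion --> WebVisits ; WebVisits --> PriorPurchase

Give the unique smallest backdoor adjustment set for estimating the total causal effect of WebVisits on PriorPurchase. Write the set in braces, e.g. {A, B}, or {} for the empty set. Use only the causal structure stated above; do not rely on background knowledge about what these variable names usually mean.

{Conversion}

Variables eligible for adjustment (non-descendants of WebVisits, excluding WebVisits and PriorPurchase): {Conversion, CouponUse, StoreType}.
Backdoor paths from WebVisits to PriorPurchase:
  P1: WebVisits <- Conversion -> CouponUse -> StoreType -> BrandLoyalty -> PriorPurchase
  P2: WebVisits <- Conversion -> CouponUse -> StoreType -> PriorPurchase
  P3: WebVisits <- Conversion -> BrandLoyalty <- StoreType -> PriorPurchase
  P4: WebVisits <- Conversion -> BrandLoyalty -> PriorPurchase
  P5: WebVisits <- Conversion -> PriorPurchase
The empty set is not sufficient: P1 (WebVisits <- Conversion -> CouponUse -> StoreType -> BrandLoyalty -> PriorPurchase) has no collider blocking it and no conditioned non-collider, so it is open.
Try {Conversion}:
  P1: blocked at fork node Conversion ∈ conditioning set.
  P2: blocked at fork node Conversion ∈ conditioning set.
  P3: blocked at fork node Conversion ∈ conditioning set.
  P4: blocked at fork node Conversion ∈ conditioning set.
  P5: blocked at fork node Conversion ∈ conditioning set.
{Conversion} contains no descendant of WebVisits and blocks every backdoor path.
No other singleton works — e.g. {CouponUse} leaves P4 open — so {Conversion} is the unique smallest valid adjustment set.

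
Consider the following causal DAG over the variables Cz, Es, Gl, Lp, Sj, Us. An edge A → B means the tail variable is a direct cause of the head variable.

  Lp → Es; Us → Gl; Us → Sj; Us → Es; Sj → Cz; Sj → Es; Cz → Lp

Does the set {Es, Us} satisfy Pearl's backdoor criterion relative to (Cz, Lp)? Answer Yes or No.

No

Backdoor paths from Cz to Lp (paths whose first edge points into Cz):
  P1: Cz <- Sj <- Us -> Es <- Lp
  P2: Cz <- Sj -> Es <- Lp
Condition 1 (no descendant of Cz in the set): FAILS — Es is a descendant of Cz.
Condition 2 (every backdoor path blocked by {Es, Us}):
  P1: blocked at fork node Us ∈ conditioning set.
  P2: open — collider(s) Es are conditioned on (or have a conditioned descendant) and no non-collider on the path is in the set.
{Es, Us} does not satisfy the backdoor criterion.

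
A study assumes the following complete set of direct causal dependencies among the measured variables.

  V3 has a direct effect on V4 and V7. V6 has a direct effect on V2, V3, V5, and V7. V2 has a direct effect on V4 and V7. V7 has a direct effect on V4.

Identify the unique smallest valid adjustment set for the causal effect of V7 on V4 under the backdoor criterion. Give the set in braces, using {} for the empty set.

Variables eligible for adjustment (non-descendants of V7, excluding V7 and V4): {V2, V3, V5, V6}.
Backdoor paths from V7 to V4:
  P1: V7 <- V6 -> V2 -> V4
  P2: V7 <- V6 -> V3 -> V4
  P3: V7 <- V2 <- V6 -> V3 -> V4
  P4: V7 <- V2 -> V4
  P5: V7 <- V3 <- V6 -> V2 -> V4
  P6: V7 <- V3 -> V4
The empty set is not sufficient: P1 (V7 <- V6 -> V2 -> V4) has no collider blocking it and no conditioned non-collider, so it is open.
Try {V2, V3}:
  P1: blocked at chain node V2 ∈ conditioning set.
  P2: blocked at chain node V3 ∈ conditioning set.
  P3: blocked at chain node V2 ∈ conditioning set.
  P4: blocked at fork node V2 ∈ conditioning set.
  P5: blocked at chain node V3 ∈ conditioning set.
  P6: blocked at fork node V3 ∈ conditioning set.
{V2, V3} contains no descendant of V7 and blocks every backdoor path.
Every element of {V2, V3} is needed (dropping V2 leaves P1 open; dropping V3 leaves P2 open), so no proper subset is valid.
Among all size-2 subsets of the eligible variables, only {V2, V3} blocks every backdoor path, so it is the unique smallest valid adjustment set.

{V2, V3}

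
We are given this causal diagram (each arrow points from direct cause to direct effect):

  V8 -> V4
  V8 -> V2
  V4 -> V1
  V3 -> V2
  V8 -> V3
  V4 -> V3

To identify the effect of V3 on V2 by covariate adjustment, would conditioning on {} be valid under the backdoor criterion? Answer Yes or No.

No

Backdoor paths from V3 to V2 (paths whose first edge points into V3):
  P1: V3 <- V8 -> V2
  P2: V3 <- V4 <- V8 -> V2
Condition 1 (no descendant of V3 in the set): holds — descendants of V3 are {V2}; none are in {}.
Condition 2 (every backdoor path blocked by {}):
  P1: open — no interior node is in the conditioning set.
  P2: open — no interior node is in the conditioning set.
{} does not satisfy the backdoor criterion.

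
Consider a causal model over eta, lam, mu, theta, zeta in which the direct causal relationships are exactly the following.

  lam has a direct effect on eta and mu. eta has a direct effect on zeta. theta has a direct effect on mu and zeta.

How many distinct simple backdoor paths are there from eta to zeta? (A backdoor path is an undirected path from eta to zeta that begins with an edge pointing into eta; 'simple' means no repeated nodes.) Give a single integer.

1

A backdoor path from eta to zeta is any simple undirected path whose first edge points into eta (i.e. leaves eta via a parent).
Parents of eta: {lam}.
Enumerating:
  P1: eta <- lam -> mu <- theta -> zeta
That exhausts the simple backdoor paths. Count: 1.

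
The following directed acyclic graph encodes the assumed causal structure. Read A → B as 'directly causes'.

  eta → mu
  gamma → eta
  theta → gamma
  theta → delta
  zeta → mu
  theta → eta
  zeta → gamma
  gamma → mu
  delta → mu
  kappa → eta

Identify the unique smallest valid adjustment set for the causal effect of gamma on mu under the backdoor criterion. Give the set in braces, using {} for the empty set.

{theta, zeta}

Variables eligible for adjustment (non-descendants of gamma, excluding gamma and mu): {delta, kappa, theta, zeta}.
Backdoor paths from gamma to mu:
  P1: gamma <- zeta -> mu
  P2: gamma <- theta -> delta -> mu
  P3: gamma <- theta -> eta -> mu
The empty set is not sufficient: P1 (gamma <- zeta -> mu) has no collider blocking it and no conditioned non-collider, so it is open.
Try {theta, zeta}:
  P1: blocked at fork node zeta ∈ conditioning set.
  P2: blocked at fork node theta ∈ conditioning set.
  P3: blocked at fork node theta ∈ conditioning set.
{theta, zeta} contains no descendant of gamma and blocks every backdoor path.
Every element of {theta, zeta} is needed (dropping theta leaves P2 open; dropping zeta leaves P1 open), so no proper subset is valid.
Among all size-2 subsets of the eligible variables, only {theta, zeta} blocks every backdoor path, so it is the unique smallest valid adjustment set.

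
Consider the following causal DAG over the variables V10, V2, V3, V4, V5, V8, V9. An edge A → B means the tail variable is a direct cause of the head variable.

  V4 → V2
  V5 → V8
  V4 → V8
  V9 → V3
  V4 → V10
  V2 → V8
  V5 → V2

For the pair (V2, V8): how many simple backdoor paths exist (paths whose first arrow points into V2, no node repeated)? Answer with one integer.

A backdoor path from V2 to V8 is any simple undirected path whose first edge points into V2 (i.e. leaves V2 via a parent).
Parents of V2: {V4, V5}.
Enumerating:
  P1: V2 <- V5 -> V8
  P2: V2 <- V4 -> V8
That exhausts the simple backdoor paths. Count: 2.

2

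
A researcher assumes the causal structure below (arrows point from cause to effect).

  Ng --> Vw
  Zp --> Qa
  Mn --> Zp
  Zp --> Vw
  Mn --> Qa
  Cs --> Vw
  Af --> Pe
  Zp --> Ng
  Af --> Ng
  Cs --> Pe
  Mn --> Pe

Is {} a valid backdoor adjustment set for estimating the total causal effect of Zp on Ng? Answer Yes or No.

Backdoor paths from Zp to Ng (paths whose first edge points into Zp):
  P1: Zp <- Mn -> Pe <- Cs -> Vw <- Ng
  P2: Zp <- Mn -> Pe <- Af -> Ng
Condition 1 (no descendant of Zp in the set): holds — descendants of Zp are {Ng, Qa, Vw}; none are in {}.
Condition 2 (every backdoor path blocked by {}):
  P1: blocked at collider Pe (neither it nor any descendant is in the conditioning set).
  P2: blocked at collider Pe (neither it nor any descendant is in the conditioning set).
{} satisfies the backdoor criterion.

Yes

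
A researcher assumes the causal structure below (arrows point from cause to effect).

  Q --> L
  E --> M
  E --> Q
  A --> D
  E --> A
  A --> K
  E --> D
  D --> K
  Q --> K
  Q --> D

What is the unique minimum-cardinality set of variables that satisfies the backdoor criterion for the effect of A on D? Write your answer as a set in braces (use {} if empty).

Variables eligible for adjustment (non-descendants of A, excluding A and D): {E, L, M, Q}.
Backdoor paths from A to D:
  P1: A <- E -> Q -> D
  P2: A <- E -> Q -> K <- D
  P3: A <- E -> D
The empty set is not sufficient: P1 (A <- E -> Q -> D) has no collider blocking it and no conditioned non-collider, so it is open.
Try {E}:
  P1: blocked at fork node E ∈ conditioning set.
  P2: blocked at fork node E ∈ conditioning set.
  P3: blocked at fork node E ∈ conditioning set.
{E} contains no descendant of A and blocks every backdoor path.
No other singleton works — e.g. {Q} leaves P3 open — so {E} is the unique smallest valid adjustment set.

{E}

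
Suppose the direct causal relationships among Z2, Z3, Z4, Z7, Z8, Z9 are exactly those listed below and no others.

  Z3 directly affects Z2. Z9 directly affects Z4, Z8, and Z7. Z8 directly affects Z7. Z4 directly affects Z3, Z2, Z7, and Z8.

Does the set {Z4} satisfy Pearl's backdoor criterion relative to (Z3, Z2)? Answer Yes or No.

Backdoor paths from Z3 to Z2 (paths whose first edge points into Z3):
  P1: Z3 <- Z4 -> Z2
Condition 1 (no descendant of Z3 in the set): holds — descendants of Z3 are {Z2}; none are in {Z4}.
Condition 2 (every backdoor path blocked by {Z4}):
  P1: blocked at fork node Z4 ∈ conditioning set.
{Z4} satisfies the backdoor criterion.

Yes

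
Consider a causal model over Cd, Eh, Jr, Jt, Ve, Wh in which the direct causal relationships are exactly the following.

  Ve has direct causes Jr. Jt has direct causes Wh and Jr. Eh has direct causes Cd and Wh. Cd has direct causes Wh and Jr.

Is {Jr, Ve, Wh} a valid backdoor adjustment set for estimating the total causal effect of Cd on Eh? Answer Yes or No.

Backdoor paths from Cd to Eh (paths whose first edge points into Cd):
  P1: Cd <- Jr -> Jt <- Wh -> Eh
  P2: Cd <- Wh -> Eh
Condition 1 (no descendant of Cd in the set): holds — descendants of Cd are {Eh}; none are in {Jr, Ve, Wh}.
Condition 2 (every backdoor path blocked by {Jr, Ve, Wh}):
  P1: blocked at fork node Jr ∈ conditioning set.
  P2: blocked at fork node Wh ∈ conditioning set.
{Jr, Ve, Wh} satisfies the backdoor criterion.

Yes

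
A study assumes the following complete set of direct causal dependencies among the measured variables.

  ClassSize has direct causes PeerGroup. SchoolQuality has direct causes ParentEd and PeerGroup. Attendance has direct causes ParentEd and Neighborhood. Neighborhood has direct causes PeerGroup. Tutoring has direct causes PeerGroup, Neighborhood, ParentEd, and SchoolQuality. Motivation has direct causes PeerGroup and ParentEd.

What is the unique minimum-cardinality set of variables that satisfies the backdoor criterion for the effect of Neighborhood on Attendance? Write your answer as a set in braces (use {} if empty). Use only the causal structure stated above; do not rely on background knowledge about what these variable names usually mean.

{}

Variables eligible for adjustment (non-descendants of Neighborhood, excluding Neighborhood and Attendance): {ClassSize, Motivation, ParentEd, PeerGroup, SchoolQuality}.
Backdoor paths from Neighborhood to Attendance:
  P1: Neighborhood <- PeerGroup -> Motivation <- ParentEd -> Attendance
  P2: Neighborhood <- PeerGroup -> SchoolQuality <- ParentEd -> Attendance
  P3: Neighborhood <- PeerGroup -> SchoolQuality -> Tutoring <- ParentEd -> Attendance
  P4: Neighborhood <- PeerGroup -> Tutoring <- ParentEd -> Attendance
  P5: Neighborhood <- PeerGroup -> Tutoring <- SchoolQuality <- ParentEd -> Attendance
Each backdoor path contains an unconditioned collider, so every path is already blocked with the empty conditioning set:
  P1: blocked at collider Motivation (neither it nor any descendant is in the conditioning set).
  P2: blocked at collider SchoolQuality (neither it nor any descendant is in the conditioning set).
  P3: blocked at collider Tutoring (neither it nor any descendant is in the conditioning set).
  P4: blocked at collider Tutoring (neither it nor any descendant is in the conditioning set).
  P5: blocked at collider Tutoring (neither it nor any descendant is in the conditioning set).
The empty set is therefore the unique smallest valid set.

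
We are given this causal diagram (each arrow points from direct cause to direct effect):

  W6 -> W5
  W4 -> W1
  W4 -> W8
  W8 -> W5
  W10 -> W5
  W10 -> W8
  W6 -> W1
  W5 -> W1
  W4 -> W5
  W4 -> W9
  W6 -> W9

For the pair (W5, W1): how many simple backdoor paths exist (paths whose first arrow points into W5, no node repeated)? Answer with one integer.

8

A backdoor path from W5 to W1 is any simple undirected path whose first edge points into W5 (i.e. leaves W5 via a parent).
Parents of W5: {W10, W4, W6, W8}.
Enumerating:
  P1: W5 <- W10 -> W8 <- W4 -> W9 <- W6 -> W1
  P2: W5 <- W10 -> W8 <- W4 -> W1
  P3: W5 <- W4 -> W9 <- W6 -> W1
  P4: W5 <- W4 -> W1
  P5: W5 <- W6 -> W9 <- W4 -> W1
  P6: W5 <- W6 -> W1
  P7: W5 <- W8 <- W4 -> W9 <- W6 -> W1
  P8: W5 <- W8 <- W4 -> W1
That exhausts the simple backdoor paths. Count: 8.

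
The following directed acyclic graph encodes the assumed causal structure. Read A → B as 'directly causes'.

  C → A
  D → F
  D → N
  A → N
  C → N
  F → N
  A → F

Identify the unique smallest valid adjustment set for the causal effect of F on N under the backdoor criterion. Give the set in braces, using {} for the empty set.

{A, D}

Variables eligible for adjustment (non-descendants of F, excluding F and N): {A, C, D}.
Backdoor paths from F to N:
  P1: F <- A <- C -> N
  P2: F <- A -> N
  P3: F <- D -> N
The empty set is not sufficient: P1 (F <- A <- C -> N) has no collider blocking it and no conditioned non-collider, so it is open.
Try {A, D}:
  P1: blocked at chain node A ∈ conditioning set.
  P2: blocked at fork node A ∈ conditioning set.
  P3: blocked at fork node D ∈ conditioning set.
{A, D} contains no descendant of F and blocks every backdoor path.
Every element of {A, D} is needed (dropping A leaves P1 open; dropping D leaves P3 open), so no proper subset is valid.
Among all size-2 subsets of the eligible variables, only {A, D} blocks every backdoor path, so it is the unique smallest valid adjustment set.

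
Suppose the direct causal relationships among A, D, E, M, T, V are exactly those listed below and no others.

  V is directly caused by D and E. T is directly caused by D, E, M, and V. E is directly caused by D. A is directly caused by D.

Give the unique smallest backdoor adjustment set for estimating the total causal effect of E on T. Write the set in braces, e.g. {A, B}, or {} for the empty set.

{D}

Variables eligible for adjustment (non-descendants of E, excluding E and T): {A, D, M}.
Backdoor paths from E to T:
  P1: E <- D -> V -> T
  P2: E <- D -> T
The empty set is not sufficient: P1 (E <- D -> V -> T) has no collider blocking it and no conditioned non-collider, so it is open.
Try {D}:
  P1: blocked at fork node D ∈ conditioning set.
  P2: blocked at fork node D ∈ conditioning set.
{D} contains no descendant of E and blocks every backdoor path.
No other singleton works — e.g. {M} leaves P1 open — so {D} is the unique smallest valid adjustment set.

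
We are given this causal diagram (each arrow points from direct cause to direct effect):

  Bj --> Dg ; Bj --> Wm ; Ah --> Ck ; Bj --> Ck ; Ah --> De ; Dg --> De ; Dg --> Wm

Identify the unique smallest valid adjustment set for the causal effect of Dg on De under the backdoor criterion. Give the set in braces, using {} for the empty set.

Variables eligible for adjustment (non-descendants of Dg, excluding Dg and De): {Ah, Bj, Ck}.
Backdoor paths from Dg to De:
  P1: Dg <- Bj -> Ck <- Ah -> De
Each backdoor path contains an unconditioned collider, so every path is already blocked with the empty conditioning set:
  P1: blocked at collider Ck (neither it nor any descendant is in the conditioning set).
The empty set is therefore the unique smallest valid set.

{}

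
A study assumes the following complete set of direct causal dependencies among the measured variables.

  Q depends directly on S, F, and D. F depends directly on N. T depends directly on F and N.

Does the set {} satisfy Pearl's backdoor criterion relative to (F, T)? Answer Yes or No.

No

Backdoor paths from F to T (paths whose first edge points into F):
  P1: F <- N -> T
Condition 1 (no descendant of F in the set): holds — descendants of F are {Q, T}; none are in {}.
Condition 2 (every backdoor path blocked by {}):
  P1: open — no interior node is in the conditioning set.
{} does not satisfy the backdoor criterion.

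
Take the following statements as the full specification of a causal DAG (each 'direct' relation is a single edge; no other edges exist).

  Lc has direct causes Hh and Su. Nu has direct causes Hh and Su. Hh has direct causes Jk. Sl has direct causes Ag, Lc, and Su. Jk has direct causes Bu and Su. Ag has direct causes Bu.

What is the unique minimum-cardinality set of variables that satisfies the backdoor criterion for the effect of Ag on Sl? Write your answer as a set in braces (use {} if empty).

{Bu}

Variables eligible for adjustment (non-descendants of Ag, excluding Ag and Sl): {Bu, Hh, Jk, Lc, Nu, Su}.
Backdoor paths from Ag to Sl:
  P1: Ag <- Bu -> Jk <- Su -> Nu <- Hh -> Lc -> Sl
  P2: Ag <- Bu -> Jk <- Su -> Lc -> Sl
  P3: Ag <- Bu -> Jk <- Su -> Sl
  P4: Ag <- Bu -> Jk -> Hh -> Nu <- Su -> Lc -> Sl
  P5: Ag <- Bu -> Jk -> Hh -> Nu <- Su -> Sl
  P6: Ag <- Bu -> Jk -> Hh -> Lc <- Su -> Sl
  P7: Ag <- Bu -> Jk -> Hh -> Lc -> Sl
The empty set is not sufficient: P7 (Ag <- Bu -> Jk -> Hh -> Lc -> Sl) has no collider blocking it and no conditioned non-collider, so it is open.
Try {Bu}:
  P1: blocked at fork node Bu ∈ conditioning set.
  P2: blocked at fork node Bu ∈ conditioning set.
  P3: blocked at fork node Bu ∈ conditioning set.
  P4: blocked at fork node Bu ∈ conditioning set.
  P5: blocked at fork node Bu ∈ conditioning set.
  P6: blocked at fork node Bu ∈ conditioning set.
  P7: blocked at fork node Bu ∈ conditioning set.
{Bu} contains no descendant of Ag and blocks every backdoor path.
No other singleton works — e.g. {Su} leaves P7 open — so {Bu} is the unique smallest valid adjustment set.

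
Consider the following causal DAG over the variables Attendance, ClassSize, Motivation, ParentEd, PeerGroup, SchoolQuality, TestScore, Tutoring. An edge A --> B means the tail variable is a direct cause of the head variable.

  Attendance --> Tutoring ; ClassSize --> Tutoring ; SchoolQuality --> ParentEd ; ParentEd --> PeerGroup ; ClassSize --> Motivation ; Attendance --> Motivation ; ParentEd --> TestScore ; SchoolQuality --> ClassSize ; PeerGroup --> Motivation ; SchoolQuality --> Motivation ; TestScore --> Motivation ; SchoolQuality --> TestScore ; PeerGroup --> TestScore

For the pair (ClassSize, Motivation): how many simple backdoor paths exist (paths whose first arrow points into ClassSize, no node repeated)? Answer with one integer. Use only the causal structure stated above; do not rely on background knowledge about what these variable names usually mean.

A backdoor path from ClassSize to Motivation is any simple undirected path whose first edge points into ClassSize (i.e. leaves ClassSize via a parent).
Parents of ClassSize: {SchoolQuality}.
Enumerating:
  P1: ClassSize <- SchoolQuality -> ParentEd -> PeerGroup -> TestScore -> Motivation
  P2: ClassSize <- SchoolQuality -> ParentEd -> PeerGroup -> Motivation
  P3: ClassSize <- SchoolQuality -> ParentEd -> TestScore <- PeerGroup -> Motivation
  P4: ClassSize <- SchoolQuality -> ParentEd -> TestScore -> Motivation
  P5: ClassSize <- SchoolQuality -> TestScore <- ParentEd -> PeerGroup -> Motivation
  P6: ClassSize <- SchoolQuality -> TestScore <- PeerGroup -> Motivation
  P7: ClassSize <- SchoolQuality -> TestScore -> Motivation
  P8: ClassSize <- SchoolQuality -> Motivation
That exhausts the simple backdoor paths. Count: 8.

8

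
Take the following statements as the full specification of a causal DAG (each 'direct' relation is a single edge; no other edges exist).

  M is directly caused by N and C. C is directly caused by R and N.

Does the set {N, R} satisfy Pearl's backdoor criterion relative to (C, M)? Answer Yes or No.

Yes

Backdoor paths from C to M (paths whose first edge points into C):
  P1: C <- N -> M
Condition 1 (no descendant of C in the set): holds — descendants of C are {M}; none are in {N, R}.
Condition 2 (every backdoor path blocked by {N, R}):
  P1: blocked at fork node N ∈ conditioning set.
{N, R} satisfies the backdoor criterion.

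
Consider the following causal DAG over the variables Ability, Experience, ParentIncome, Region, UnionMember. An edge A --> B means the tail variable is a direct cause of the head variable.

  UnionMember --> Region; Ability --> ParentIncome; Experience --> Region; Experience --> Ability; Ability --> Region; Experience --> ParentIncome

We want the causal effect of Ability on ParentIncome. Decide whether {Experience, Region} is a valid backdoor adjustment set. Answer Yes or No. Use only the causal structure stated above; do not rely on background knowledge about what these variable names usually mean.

No

Backdoor paths from Ability to ParentIncome (paths whose first edge points into Ability):
  P1: Ability <- Experience -> ParentIncome
Condition 1 (no descendant of Ability in the set): FAILS — Region is a descendant of Ability.
Condition 2 (every backdoor path blocked by {Experience, Region}):
  P1: blocked at fork node Experience ∈ conditioning set.
{Experience, Region} does not satisfy the backdoor criterion.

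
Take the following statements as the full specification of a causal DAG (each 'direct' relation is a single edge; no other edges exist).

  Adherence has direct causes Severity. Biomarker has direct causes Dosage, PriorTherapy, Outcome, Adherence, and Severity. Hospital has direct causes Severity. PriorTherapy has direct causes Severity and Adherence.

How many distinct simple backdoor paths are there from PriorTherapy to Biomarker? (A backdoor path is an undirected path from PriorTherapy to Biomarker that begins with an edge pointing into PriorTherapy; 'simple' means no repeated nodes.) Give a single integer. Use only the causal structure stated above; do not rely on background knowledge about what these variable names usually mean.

A backdoor path from PriorTherapy to Biomarker is any simple undirected path whose first edge points into PriorTherapy (i.e. leaves PriorTherapy via a parent).
Parents of PriorTherapy: {Adherence, Severity}.
Enumerating:
  P1: PriorTherapy <- Severity -> Adherence -> Biomarker
  P2: PriorTherapy <- Severity -> Biomarker
  P3: PriorTherapy <- Adherence <- Severity -> Biomarker
  P4: PriorTherapy <- Adherence -> Biomarker
That exhausts the simple backdoor paths. Count: 4.

4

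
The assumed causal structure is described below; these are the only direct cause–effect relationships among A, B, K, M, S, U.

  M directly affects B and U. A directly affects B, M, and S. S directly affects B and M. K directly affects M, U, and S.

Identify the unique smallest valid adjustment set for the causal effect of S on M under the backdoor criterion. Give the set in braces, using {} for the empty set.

Variables eligible for adjustment (non-descendants of S, excluding S and M): {A, K}.
Backdoor paths from S to M:
  P1: S <- A -> M
  P2: S <- A -> B <- M
  P3: S <- K -> M
  P4: S <- K -> U <- M
The empty set is not sufficient: P1 (S <- A -> M) has no collider blocking it and no conditioned non-collider, so it is open.
Try {A, K}:
  P1: blocked at fork node A ∈ conditioning set.
  P2: blocked at fork node A ∈ conditioning set.
  P3: blocked at fork node K ∈ conditioning set.
  P4: blocked at fork node K ∈ conditioning set.
{A, K} contains no descendant of S and blocks every backdoor path.
Every element of {A, K} is needed (dropping A leaves P1 open; dropping K leaves P3 open), so no proper subset is valid.
Among all size-2 subsets of the eligible variables, only {A, K} blocks every backdoor path, so it is the unique smallest valid adjustment set.

{A, K}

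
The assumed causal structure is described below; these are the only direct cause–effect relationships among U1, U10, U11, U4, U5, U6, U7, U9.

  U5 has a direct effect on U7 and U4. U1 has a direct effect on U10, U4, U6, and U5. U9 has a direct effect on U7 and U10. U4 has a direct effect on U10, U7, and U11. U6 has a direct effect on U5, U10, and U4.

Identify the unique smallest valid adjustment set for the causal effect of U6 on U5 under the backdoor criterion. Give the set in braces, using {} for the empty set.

{U1}

Variables eligible for adjustment (non-descendants of U6, excluding U6 and U5): {U1, U9}.
Backdoor paths from U6 to U5:
  P1: U6 <- U1 -> U5
  P2: U6 <- U1 -> U4 <- U5
  P3: U6 <- U1 -> U4 -> U7 <- U5
  P4: U6 <- U1 -> U4 -> U10 <- U9 -> U7 <- U5
  P5: U6 <- U1 -> U10 <- U4 <- U5
  P6: U6 <- U1 -> U10 <- U4 -> U7 <- U5
  P7: U6 <- U1 -> U10 <- U9 -> U7 <- U5
  P8: U6 <- U1 -> U10 <- U9 -> U7 <- U4 <- U5
The empty set is not sufficient: P1 (U6 <- U1 -> U5) has no collider blocking it and no conditioned non-collider, so it is open.
Try {U1}:
  P1: blocked at fork node U1 ∈ conditioning set.
  P2: blocked at fork node U1 ∈ conditioning set.
  P3: blocked at fork node U1 ∈ conditioning set.
  P4: blocked at fork node U1 ∈ conditioning set.
  P5: blocked at fork node U1 ∈ conditioning set.
  P6: blocked at fork node U1 ∈ conditioning set.
  P7: blocked at fork node U1 ∈ conditioning set.
  P8: blocked at fork node U1 ∈ conditioning set.
{U1} contains no descendant of U6 and blocks every backdoor path.
No other singleton works — e.g. {U9} leaves P1 open — so {U1} is the unique smallest valid adjustment set.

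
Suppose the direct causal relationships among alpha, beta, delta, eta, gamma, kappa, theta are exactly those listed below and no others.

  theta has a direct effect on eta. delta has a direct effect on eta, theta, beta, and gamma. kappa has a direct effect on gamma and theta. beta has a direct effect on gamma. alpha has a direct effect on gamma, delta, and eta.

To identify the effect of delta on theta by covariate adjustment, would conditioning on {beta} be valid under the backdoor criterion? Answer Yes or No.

Backdoor paths from delta to theta (paths whose first edge points into delta):
  P1: delta <- alpha -> eta <- theta
  P2: delta <- alpha -> gamma <- kappa -> theta
Condition 1 (no descendant of delta in the set): FAILS — beta is a descendant of delta.
Condition 2 (every backdoor path blocked by {beta}):
  P1: blocked at collider eta (neither it nor any descendant is in the conditioning set).
  P2: blocked at collider gamma (neither it nor any descendant is in the conditioning set).
{beta} does not satisfy the backdoor criterion.

No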